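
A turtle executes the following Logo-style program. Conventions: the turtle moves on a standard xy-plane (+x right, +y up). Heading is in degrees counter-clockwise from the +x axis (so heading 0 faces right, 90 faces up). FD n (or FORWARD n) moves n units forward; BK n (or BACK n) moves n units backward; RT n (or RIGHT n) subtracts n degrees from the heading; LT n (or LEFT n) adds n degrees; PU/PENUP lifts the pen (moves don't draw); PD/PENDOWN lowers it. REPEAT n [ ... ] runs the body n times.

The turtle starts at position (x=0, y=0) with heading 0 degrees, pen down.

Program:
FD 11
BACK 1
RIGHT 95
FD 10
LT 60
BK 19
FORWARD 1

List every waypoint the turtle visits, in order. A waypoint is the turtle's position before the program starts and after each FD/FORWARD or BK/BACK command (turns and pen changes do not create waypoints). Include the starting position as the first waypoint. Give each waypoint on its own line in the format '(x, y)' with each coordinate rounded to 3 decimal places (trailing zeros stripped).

Answer: (0, 0)
(11, 0)
(10, 0)
(9.128, -9.962)
(-6.435, 0.936)
(-5.616, 0.362)

Derivation:
Executing turtle program step by step:
Start: pos=(0,0), heading=0, pen down
FD 11: (0,0) -> (11,0) [heading=0, draw]
BK 1: (11,0) -> (10,0) [heading=0, draw]
RT 95: heading 0 -> 265
FD 10: (10,0) -> (9.128,-9.962) [heading=265, draw]
LT 60: heading 265 -> 325
BK 19: (9.128,-9.962) -> (-6.435,0.936) [heading=325, draw]
FD 1: (-6.435,0.936) -> (-5.616,0.362) [heading=325, draw]
Final: pos=(-5.616,0.362), heading=325, 5 segment(s) drawn
Waypoints (6 total):
(0, 0)
(11, 0)
(10, 0)
(9.128, -9.962)
(-6.435, 0.936)
(-5.616, 0.362)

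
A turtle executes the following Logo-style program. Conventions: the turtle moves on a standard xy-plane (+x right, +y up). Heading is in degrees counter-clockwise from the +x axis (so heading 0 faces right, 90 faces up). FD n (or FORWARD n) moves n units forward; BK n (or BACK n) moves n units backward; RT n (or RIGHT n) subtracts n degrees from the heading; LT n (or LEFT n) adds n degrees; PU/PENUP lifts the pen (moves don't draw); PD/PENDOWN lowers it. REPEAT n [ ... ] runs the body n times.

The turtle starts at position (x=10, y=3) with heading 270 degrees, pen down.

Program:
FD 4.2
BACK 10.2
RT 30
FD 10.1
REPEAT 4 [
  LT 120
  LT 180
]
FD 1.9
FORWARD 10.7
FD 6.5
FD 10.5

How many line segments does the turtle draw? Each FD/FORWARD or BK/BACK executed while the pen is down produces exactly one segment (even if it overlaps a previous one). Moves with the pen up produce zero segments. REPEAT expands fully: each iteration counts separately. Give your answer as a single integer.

Answer: 7

Derivation:
Executing turtle program step by step:
Start: pos=(10,3), heading=270, pen down
FD 4.2: (10,3) -> (10,-1.2) [heading=270, draw]
BK 10.2: (10,-1.2) -> (10,9) [heading=270, draw]
RT 30: heading 270 -> 240
FD 10.1: (10,9) -> (4.95,0.253) [heading=240, draw]
REPEAT 4 [
  -- iteration 1/4 --
  LT 120: heading 240 -> 0
  LT 180: heading 0 -> 180
  -- iteration 2/4 --
  LT 120: heading 180 -> 300
  LT 180: heading 300 -> 120
  -- iteration 3/4 --
  LT 120: heading 120 -> 240
  LT 180: heading 240 -> 60
  -- iteration 4/4 --
  LT 120: heading 60 -> 180
  LT 180: heading 180 -> 0
]
FD 1.9: (4.95,0.253) -> (6.85,0.253) [heading=0, draw]
FD 10.7: (6.85,0.253) -> (17.55,0.253) [heading=0, draw]
FD 6.5: (17.55,0.253) -> (24.05,0.253) [heading=0, draw]
FD 10.5: (24.05,0.253) -> (34.55,0.253) [heading=0, draw]
Final: pos=(34.55,0.253), heading=0, 7 segment(s) drawn
Segments drawn: 7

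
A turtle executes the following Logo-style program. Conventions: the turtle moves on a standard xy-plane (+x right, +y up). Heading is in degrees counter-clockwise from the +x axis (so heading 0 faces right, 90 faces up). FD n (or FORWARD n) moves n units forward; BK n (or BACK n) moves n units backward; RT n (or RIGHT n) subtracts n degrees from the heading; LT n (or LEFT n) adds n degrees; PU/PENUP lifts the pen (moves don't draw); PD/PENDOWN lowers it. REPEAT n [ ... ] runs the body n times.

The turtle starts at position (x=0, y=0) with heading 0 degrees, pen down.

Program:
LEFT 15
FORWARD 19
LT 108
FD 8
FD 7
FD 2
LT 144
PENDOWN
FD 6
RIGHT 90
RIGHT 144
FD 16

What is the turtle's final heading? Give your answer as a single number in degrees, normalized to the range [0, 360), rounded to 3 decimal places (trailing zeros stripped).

Executing turtle program step by step:
Start: pos=(0,0), heading=0, pen down
LT 15: heading 0 -> 15
FD 19: (0,0) -> (18.353,4.918) [heading=15, draw]
LT 108: heading 15 -> 123
FD 8: (18.353,4.918) -> (13.995,11.627) [heading=123, draw]
FD 7: (13.995,11.627) -> (10.183,17.498) [heading=123, draw]
FD 2: (10.183,17.498) -> (9.094,19.175) [heading=123, draw]
LT 144: heading 123 -> 267
PD: pen down
FD 6: (9.094,19.175) -> (8.78,13.183) [heading=267, draw]
RT 90: heading 267 -> 177
RT 144: heading 177 -> 33
FD 16: (8.78,13.183) -> (22.198,21.897) [heading=33, draw]
Final: pos=(22.198,21.897), heading=33, 6 segment(s) drawn

Answer: 33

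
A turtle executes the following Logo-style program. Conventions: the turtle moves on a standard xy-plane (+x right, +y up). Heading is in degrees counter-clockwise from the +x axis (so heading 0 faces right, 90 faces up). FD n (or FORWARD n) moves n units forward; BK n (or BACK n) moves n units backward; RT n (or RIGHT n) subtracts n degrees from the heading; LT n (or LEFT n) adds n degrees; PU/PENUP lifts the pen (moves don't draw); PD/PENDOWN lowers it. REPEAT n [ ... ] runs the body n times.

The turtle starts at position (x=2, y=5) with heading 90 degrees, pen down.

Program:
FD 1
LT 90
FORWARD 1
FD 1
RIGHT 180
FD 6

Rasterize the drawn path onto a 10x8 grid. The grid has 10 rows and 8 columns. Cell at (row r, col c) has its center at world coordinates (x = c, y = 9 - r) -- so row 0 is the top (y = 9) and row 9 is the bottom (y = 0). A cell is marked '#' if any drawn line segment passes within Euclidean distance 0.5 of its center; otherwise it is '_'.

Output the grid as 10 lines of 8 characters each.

Segment 0: (2,5) -> (2,6)
Segment 1: (2,6) -> (1,6)
Segment 2: (1,6) -> (0,6)
Segment 3: (0,6) -> (6,6)

Answer: ________
________
________
#######_
__#_____
________
________
________
________
________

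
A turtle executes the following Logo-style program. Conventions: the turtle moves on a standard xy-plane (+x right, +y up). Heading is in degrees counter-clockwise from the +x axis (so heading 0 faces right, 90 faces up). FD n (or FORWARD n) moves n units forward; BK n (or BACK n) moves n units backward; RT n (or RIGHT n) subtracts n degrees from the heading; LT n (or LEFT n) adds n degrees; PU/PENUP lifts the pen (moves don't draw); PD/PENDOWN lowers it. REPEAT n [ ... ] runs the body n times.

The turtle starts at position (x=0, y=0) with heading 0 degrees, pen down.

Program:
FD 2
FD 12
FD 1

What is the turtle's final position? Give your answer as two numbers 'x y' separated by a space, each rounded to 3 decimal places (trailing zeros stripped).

Answer: 15 0

Derivation:
Executing turtle program step by step:
Start: pos=(0,0), heading=0, pen down
FD 2: (0,0) -> (2,0) [heading=0, draw]
FD 12: (2,0) -> (14,0) [heading=0, draw]
FD 1: (14,0) -> (15,0) [heading=0, draw]
Final: pos=(15,0), heading=0, 3 segment(s) drawn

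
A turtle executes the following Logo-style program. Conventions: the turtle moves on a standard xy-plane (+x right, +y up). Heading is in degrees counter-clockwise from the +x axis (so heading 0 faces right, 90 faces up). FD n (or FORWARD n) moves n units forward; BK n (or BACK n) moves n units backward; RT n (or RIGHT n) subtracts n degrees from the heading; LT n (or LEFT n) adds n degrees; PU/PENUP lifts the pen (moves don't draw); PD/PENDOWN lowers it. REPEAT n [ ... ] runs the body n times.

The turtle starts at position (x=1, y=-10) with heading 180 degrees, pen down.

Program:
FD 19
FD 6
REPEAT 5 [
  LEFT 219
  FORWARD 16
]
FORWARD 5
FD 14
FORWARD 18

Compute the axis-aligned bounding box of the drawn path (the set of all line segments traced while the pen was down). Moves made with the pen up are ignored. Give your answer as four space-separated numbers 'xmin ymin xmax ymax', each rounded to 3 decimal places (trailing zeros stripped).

Answer: -58.733 -21.55 1 0.069

Derivation:
Executing turtle program step by step:
Start: pos=(1,-10), heading=180, pen down
FD 19: (1,-10) -> (-18,-10) [heading=180, draw]
FD 6: (-18,-10) -> (-24,-10) [heading=180, draw]
REPEAT 5 [
  -- iteration 1/5 --
  LT 219: heading 180 -> 39
  FD 16: (-24,-10) -> (-11.566,0.069) [heading=39, draw]
  -- iteration 2/5 --
  LT 219: heading 39 -> 258
  FD 16: (-11.566,0.069) -> (-14.892,-15.581) [heading=258, draw]
  -- iteration 3/5 --
  LT 219: heading 258 -> 117
  FD 16: (-14.892,-15.581) -> (-22.156,-1.325) [heading=117, draw]
  -- iteration 4/5 --
  LT 219: heading 117 -> 336
  FD 16: (-22.156,-1.325) -> (-7.539,-7.833) [heading=336, draw]
  -- iteration 5/5 --
  LT 219: heading 336 -> 195
  FD 16: (-7.539,-7.833) -> (-22.994,-11.974) [heading=195, draw]
]
FD 5: (-22.994,-11.974) -> (-27.824,-13.268) [heading=195, draw]
FD 14: (-27.824,-13.268) -> (-41.347,-16.892) [heading=195, draw]
FD 18: (-41.347,-16.892) -> (-58.733,-21.55) [heading=195, draw]
Final: pos=(-58.733,-21.55), heading=195, 10 segment(s) drawn

Segment endpoints: x in {-58.733, -41.347, -27.824, -24, -22.994, -22.156, -18, -14.892, -11.566, -7.539, 1}, y in {-21.55, -16.892, -15.581, -13.268, -11.974, -10, -10, -7.833, -1.325, 0.069}
xmin=-58.733, ymin=-21.55, xmax=1, ymax=0.069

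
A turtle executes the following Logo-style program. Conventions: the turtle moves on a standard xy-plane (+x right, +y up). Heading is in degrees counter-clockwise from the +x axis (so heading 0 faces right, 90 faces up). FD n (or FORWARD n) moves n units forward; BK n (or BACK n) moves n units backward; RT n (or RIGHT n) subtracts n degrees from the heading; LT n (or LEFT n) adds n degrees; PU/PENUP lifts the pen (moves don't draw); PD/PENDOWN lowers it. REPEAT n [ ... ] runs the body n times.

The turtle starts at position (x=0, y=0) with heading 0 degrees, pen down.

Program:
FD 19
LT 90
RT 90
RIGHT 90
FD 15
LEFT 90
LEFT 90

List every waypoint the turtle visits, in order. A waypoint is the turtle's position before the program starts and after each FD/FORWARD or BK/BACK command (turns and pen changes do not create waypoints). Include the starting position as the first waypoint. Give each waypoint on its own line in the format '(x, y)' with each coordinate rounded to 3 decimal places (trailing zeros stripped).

Answer: (0, 0)
(19, 0)
(19, -15)

Derivation:
Executing turtle program step by step:
Start: pos=(0,0), heading=0, pen down
FD 19: (0,0) -> (19,0) [heading=0, draw]
LT 90: heading 0 -> 90
RT 90: heading 90 -> 0
RT 90: heading 0 -> 270
FD 15: (19,0) -> (19,-15) [heading=270, draw]
LT 90: heading 270 -> 0
LT 90: heading 0 -> 90
Final: pos=(19,-15), heading=90, 2 segment(s) drawn
Waypoints (3 total):
(0, 0)
(19, 0)
(19, -15)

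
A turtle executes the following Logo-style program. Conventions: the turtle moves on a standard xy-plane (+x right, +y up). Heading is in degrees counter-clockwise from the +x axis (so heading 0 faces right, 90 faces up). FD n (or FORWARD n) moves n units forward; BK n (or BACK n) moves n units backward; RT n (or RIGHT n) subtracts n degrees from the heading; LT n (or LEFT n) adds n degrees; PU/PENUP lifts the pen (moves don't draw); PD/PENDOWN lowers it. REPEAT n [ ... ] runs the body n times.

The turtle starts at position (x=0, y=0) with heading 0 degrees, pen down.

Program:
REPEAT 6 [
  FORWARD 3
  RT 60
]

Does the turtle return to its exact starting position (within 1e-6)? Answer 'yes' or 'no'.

Answer: yes

Derivation:
Executing turtle program step by step:
Start: pos=(0,0), heading=0, pen down
REPEAT 6 [
  -- iteration 1/6 --
  FD 3: (0,0) -> (3,0) [heading=0, draw]
  RT 60: heading 0 -> 300
  -- iteration 2/6 --
  FD 3: (3,0) -> (4.5,-2.598) [heading=300, draw]
  RT 60: heading 300 -> 240
  -- iteration 3/6 --
  FD 3: (4.5,-2.598) -> (3,-5.196) [heading=240, draw]
  RT 60: heading 240 -> 180
  -- iteration 4/6 --
  FD 3: (3,-5.196) -> (0,-5.196) [heading=180, draw]
  RT 60: heading 180 -> 120
  -- iteration 5/6 --
  FD 3: (0,-5.196) -> (-1.5,-2.598) [heading=120, draw]
  RT 60: heading 120 -> 60
  -- iteration 6/6 --
  FD 3: (-1.5,-2.598) -> (0,0) [heading=60, draw]
  RT 60: heading 60 -> 0
]
Final: pos=(0,0), heading=0, 6 segment(s) drawn

Start position: (0, 0)
Final position: (0, 0)
Distance = 0; < 1e-6 -> CLOSED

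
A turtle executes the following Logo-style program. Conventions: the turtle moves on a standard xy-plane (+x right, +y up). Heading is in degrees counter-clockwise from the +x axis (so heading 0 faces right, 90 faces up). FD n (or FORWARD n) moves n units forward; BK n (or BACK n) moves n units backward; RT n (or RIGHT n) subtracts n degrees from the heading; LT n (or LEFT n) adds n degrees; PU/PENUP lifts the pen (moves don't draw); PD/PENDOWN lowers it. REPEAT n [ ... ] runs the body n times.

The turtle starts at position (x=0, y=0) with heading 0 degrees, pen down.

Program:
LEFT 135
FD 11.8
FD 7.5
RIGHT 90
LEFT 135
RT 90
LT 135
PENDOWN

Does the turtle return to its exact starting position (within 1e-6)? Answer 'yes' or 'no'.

Executing turtle program step by step:
Start: pos=(0,0), heading=0, pen down
LT 135: heading 0 -> 135
FD 11.8: (0,0) -> (-8.344,8.344) [heading=135, draw]
FD 7.5: (-8.344,8.344) -> (-13.647,13.647) [heading=135, draw]
RT 90: heading 135 -> 45
LT 135: heading 45 -> 180
RT 90: heading 180 -> 90
LT 135: heading 90 -> 225
PD: pen down
Final: pos=(-13.647,13.647), heading=225, 2 segment(s) drawn

Start position: (0, 0)
Final position: (-13.647, 13.647)
Distance = 19.3; >= 1e-6 -> NOT closed

Answer: no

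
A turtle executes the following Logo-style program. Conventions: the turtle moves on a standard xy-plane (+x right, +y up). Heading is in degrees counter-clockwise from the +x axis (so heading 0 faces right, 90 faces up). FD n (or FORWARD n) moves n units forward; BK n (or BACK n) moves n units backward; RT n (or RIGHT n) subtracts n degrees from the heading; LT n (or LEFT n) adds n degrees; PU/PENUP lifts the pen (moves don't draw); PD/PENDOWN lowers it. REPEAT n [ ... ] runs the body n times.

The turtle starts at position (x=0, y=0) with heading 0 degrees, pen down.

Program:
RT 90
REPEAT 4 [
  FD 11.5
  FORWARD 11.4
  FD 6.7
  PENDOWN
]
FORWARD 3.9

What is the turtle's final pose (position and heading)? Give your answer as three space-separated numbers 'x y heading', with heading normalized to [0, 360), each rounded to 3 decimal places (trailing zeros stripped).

Executing turtle program step by step:
Start: pos=(0,0), heading=0, pen down
RT 90: heading 0 -> 270
REPEAT 4 [
  -- iteration 1/4 --
  FD 11.5: (0,0) -> (0,-11.5) [heading=270, draw]
  FD 11.4: (0,-11.5) -> (0,-22.9) [heading=270, draw]
  FD 6.7: (0,-22.9) -> (0,-29.6) [heading=270, draw]
  PD: pen down
  -- iteration 2/4 --
  FD 11.5: (0,-29.6) -> (0,-41.1) [heading=270, draw]
  FD 11.4: (0,-41.1) -> (0,-52.5) [heading=270, draw]
  FD 6.7: (0,-52.5) -> (0,-59.2) [heading=270, draw]
  PD: pen down
  -- iteration 3/4 --
  FD 11.5: (0,-59.2) -> (0,-70.7) [heading=270, draw]
  FD 11.4: (0,-70.7) -> (0,-82.1) [heading=270, draw]
  FD 6.7: (0,-82.1) -> (0,-88.8) [heading=270, draw]
  PD: pen down
  -- iteration 4/4 --
  FD 11.5: (0,-88.8) -> (0,-100.3) [heading=270, draw]
  FD 11.4: (0,-100.3) -> (0,-111.7) [heading=270, draw]
  FD 6.7: (0,-111.7) -> (0,-118.4) [heading=270, draw]
  PD: pen down
]
FD 3.9: (0,-118.4) -> (0,-122.3) [heading=270, draw]
Final: pos=(0,-122.3), heading=270, 13 segment(s) drawn

Answer: 0 -122.3 270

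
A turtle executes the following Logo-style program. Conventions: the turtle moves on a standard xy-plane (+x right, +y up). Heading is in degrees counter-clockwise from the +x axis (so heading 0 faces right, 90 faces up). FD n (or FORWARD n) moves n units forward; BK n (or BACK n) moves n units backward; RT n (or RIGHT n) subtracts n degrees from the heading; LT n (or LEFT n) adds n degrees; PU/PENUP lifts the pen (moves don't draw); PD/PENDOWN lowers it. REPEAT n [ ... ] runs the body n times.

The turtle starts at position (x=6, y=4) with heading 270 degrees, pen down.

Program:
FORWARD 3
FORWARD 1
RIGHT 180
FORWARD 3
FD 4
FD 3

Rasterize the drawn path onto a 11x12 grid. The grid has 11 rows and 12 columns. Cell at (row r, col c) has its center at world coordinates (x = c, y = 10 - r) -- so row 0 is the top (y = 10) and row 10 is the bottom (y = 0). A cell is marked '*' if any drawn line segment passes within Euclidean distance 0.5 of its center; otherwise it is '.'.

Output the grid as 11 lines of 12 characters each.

Answer: ......*.....
......*.....
......*.....
......*.....
......*.....
......*.....
......*.....
......*.....
......*.....
......*.....
......*.....

Derivation:
Segment 0: (6,4) -> (6,1)
Segment 1: (6,1) -> (6,0)
Segment 2: (6,0) -> (6,3)
Segment 3: (6,3) -> (6,7)
Segment 4: (6,7) -> (6,10)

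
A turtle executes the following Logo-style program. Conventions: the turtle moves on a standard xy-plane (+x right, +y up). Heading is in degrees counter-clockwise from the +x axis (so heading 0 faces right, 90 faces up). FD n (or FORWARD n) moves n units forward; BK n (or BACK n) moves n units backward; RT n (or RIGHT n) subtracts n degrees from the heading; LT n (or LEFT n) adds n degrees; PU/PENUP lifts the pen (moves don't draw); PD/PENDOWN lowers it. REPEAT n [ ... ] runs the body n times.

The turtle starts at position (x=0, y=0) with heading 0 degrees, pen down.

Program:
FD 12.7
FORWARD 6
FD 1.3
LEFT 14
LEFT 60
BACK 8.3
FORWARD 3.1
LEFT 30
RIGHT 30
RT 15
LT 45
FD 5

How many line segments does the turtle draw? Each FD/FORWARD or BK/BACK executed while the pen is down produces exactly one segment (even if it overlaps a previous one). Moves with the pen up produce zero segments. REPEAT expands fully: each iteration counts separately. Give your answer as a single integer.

Answer: 6

Derivation:
Executing turtle program step by step:
Start: pos=(0,0), heading=0, pen down
FD 12.7: (0,0) -> (12.7,0) [heading=0, draw]
FD 6: (12.7,0) -> (18.7,0) [heading=0, draw]
FD 1.3: (18.7,0) -> (20,0) [heading=0, draw]
LT 14: heading 0 -> 14
LT 60: heading 14 -> 74
BK 8.3: (20,0) -> (17.712,-7.978) [heading=74, draw]
FD 3.1: (17.712,-7.978) -> (18.567,-4.999) [heading=74, draw]
LT 30: heading 74 -> 104
RT 30: heading 104 -> 74
RT 15: heading 74 -> 59
LT 45: heading 59 -> 104
FD 5: (18.567,-4.999) -> (17.357,-0.147) [heading=104, draw]
Final: pos=(17.357,-0.147), heading=104, 6 segment(s) drawn
Segments drawn: 6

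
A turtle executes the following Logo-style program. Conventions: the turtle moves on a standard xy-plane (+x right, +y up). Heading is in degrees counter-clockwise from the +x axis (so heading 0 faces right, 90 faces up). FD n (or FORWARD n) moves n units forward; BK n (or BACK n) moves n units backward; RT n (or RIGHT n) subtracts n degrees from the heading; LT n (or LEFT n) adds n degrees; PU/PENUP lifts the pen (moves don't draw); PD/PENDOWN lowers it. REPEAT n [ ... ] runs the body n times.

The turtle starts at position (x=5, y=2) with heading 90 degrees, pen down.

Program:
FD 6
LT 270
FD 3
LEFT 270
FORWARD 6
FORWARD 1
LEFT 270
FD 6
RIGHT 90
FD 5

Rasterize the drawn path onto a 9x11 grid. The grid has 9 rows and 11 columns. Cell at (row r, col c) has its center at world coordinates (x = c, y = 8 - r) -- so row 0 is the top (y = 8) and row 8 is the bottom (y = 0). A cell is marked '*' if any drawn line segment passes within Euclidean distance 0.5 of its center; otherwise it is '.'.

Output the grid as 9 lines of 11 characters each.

Segment 0: (5,2) -> (5,8)
Segment 1: (5,8) -> (8,8)
Segment 2: (8,8) -> (8,2)
Segment 3: (8,2) -> (8,1)
Segment 4: (8,1) -> (2,1)
Segment 5: (2,1) -> (2,6)

Answer: .....****..
.....*..*..
..*..*..*..
..*..*..*..
..*..*..*..
..*..*..*..
..*..*..*..
..*******..
...........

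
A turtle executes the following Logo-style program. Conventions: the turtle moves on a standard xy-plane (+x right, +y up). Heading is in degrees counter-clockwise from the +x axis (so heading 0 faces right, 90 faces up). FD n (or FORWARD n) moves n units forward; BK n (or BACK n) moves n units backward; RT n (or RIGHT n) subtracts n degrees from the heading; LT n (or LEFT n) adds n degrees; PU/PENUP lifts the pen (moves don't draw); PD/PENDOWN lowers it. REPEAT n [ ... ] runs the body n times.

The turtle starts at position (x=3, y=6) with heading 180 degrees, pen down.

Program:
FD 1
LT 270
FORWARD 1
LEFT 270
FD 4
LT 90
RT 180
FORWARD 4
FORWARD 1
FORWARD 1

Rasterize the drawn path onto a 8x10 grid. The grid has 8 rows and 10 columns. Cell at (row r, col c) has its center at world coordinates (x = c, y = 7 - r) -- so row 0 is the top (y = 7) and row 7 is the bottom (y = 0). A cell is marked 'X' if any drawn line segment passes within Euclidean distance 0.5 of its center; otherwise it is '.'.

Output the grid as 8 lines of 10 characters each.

Segment 0: (3,6) -> (2,6)
Segment 1: (2,6) -> (2,7)
Segment 2: (2,7) -> (6,7)
Segment 3: (6,7) -> (6,3)
Segment 4: (6,3) -> (6,2)
Segment 5: (6,2) -> (6,1)

Answer: ..XXXXX...
..XX..X...
......X...
......X...
......X...
......X...
......X...
..........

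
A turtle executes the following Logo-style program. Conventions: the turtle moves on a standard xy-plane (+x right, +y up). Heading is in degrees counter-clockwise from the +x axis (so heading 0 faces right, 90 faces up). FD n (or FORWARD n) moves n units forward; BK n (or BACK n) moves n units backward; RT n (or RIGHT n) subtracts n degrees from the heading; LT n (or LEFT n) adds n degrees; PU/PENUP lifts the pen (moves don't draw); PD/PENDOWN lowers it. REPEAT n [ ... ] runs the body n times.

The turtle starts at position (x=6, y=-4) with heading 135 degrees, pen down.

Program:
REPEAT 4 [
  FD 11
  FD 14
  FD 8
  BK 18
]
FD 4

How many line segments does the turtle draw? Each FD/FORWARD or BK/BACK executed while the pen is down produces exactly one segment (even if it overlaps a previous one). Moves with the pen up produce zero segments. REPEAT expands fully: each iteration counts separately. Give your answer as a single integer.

Executing turtle program step by step:
Start: pos=(6,-4), heading=135, pen down
REPEAT 4 [
  -- iteration 1/4 --
  FD 11: (6,-4) -> (-1.778,3.778) [heading=135, draw]
  FD 14: (-1.778,3.778) -> (-11.678,13.678) [heading=135, draw]
  FD 8: (-11.678,13.678) -> (-17.335,19.335) [heading=135, draw]
  BK 18: (-17.335,19.335) -> (-4.607,6.607) [heading=135, draw]
  -- iteration 2/4 --
  FD 11: (-4.607,6.607) -> (-12.385,14.385) [heading=135, draw]
  FD 14: (-12.385,14.385) -> (-22.284,24.284) [heading=135, draw]
  FD 8: (-22.284,24.284) -> (-27.941,29.941) [heading=135, draw]
  BK 18: (-27.941,29.941) -> (-15.213,17.213) [heading=135, draw]
  -- iteration 3/4 --
  FD 11: (-15.213,17.213) -> (-22.991,24.991) [heading=135, draw]
  FD 14: (-22.991,24.991) -> (-32.891,34.891) [heading=135, draw]
  FD 8: (-32.891,34.891) -> (-38.548,40.548) [heading=135, draw]
  BK 18: (-38.548,40.548) -> (-25.82,27.82) [heading=135, draw]
  -- iteration 4/4 --
  FD 11: (-25.82,27.82) -> (-33.598,35.598) [heading=135, draw]
  FD 14: (-33.598,35.598) -> (-43.497,45.497) [heading=135, draw]
  FD 8: (-43.497,45.497) -> (-49.154,51.154) [heading=135, draw]
  BK 18: (-49.154,51.154) -> (-36.426,38.426) [heading=135, draw]
]
FD 4: (-36.426,38.426) -> (-39.255,41.255) [heading=135, draw]
Final: pos=(-39.255,41.255), heading=135, 17 segment(s) drawn
Segments drawn: 17

Answer: 17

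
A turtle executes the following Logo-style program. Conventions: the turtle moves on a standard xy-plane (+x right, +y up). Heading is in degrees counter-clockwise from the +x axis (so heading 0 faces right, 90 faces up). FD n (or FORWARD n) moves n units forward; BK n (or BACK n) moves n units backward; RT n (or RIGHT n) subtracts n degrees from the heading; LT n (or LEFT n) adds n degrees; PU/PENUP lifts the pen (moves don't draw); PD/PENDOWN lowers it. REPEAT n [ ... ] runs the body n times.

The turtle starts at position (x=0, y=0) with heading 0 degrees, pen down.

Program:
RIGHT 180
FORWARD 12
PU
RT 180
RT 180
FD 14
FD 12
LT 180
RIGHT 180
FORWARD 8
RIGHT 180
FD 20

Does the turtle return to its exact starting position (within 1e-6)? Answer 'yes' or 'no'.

Executing turtle program step by step:
Start: pos=(0,0), heading=0, pen down
RT 180: heading 0 -> 180
FD 12: (0,0) -> (-12,0) [heading=180, draw]
PU: pen up
RT 180: heading 180 -> 0
RT 180: heading 0 -> 180
FD 14: (-12,0) -> (-26,0) [heading=180, move]
FD 12: (-26,0) -> (-38,0) [heading=180, move]
LT 180: heading 180 -> 0
RT 180: heading 0 -> 180
FD 8: (-38,0) -> (-46,0) [heading=180, move]
RT 180: heading 180 -> 0
FD 20: (-46,0) -> (-26,0) [heading=0, move]
Final: pos=(-26,0), heading=0, 1 segment(s) drawn

Start position: (0, 0)
Final position: (-26, 0)
Distance = 26; >= 1e-6 -> NOT closed

Answer: no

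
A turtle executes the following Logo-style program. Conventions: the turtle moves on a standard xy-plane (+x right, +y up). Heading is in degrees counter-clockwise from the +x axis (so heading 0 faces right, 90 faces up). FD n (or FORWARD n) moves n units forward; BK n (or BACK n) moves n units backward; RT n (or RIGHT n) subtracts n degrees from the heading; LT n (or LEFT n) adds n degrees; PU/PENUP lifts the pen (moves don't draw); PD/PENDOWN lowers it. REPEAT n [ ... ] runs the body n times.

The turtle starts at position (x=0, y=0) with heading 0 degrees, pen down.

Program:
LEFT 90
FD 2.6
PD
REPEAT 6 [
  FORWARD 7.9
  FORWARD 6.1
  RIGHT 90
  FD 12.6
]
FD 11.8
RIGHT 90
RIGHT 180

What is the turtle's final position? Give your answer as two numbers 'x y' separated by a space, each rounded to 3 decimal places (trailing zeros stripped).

Answer: 26.6 -7.8

Derivation:
Executing turtle program step by step:
Start: pos=(0,0), heading=0, pen down
LT 90: heading 0 -> 90
FD 2.6: (0,0) -> (0,2.6) [heading=90, draw]
PD: pen down
REPEAT 6 [
  -- iteration 1/6 --
  FD 7.9: (0,2.6) -> (0,10.5) [heading=90, draw]
  FD 6.1: (0,10.5) -> (0,16.6) [heading=90, draw]
  RT 90: heading 90 -> 0
  FD 12.6: (0,16.6) -> (12.6,16.6) [heading=0, draw]
  -- iteration 2/6 --
  FD 7.9: (12.6,16.6) -> (20.5,16.6) [heading=0, draw]
  FD 6.1: (20.5,16.6) -> (26.6,16.6) [heading=0, draw]
  RT 90: heading 0 -> 270
  FD 12.6: (26.6,16.6) -> (26.6,4) [heading=270, draw]
  -- iteration 3/6 --
  FD 7.9: (26.6,4) -> (26.6,-3.9) [heading=270, draw]
  FD 6.1: (26.6,-3.9) -> (26.6,-10) [heading=270, draw]
  RT 90: heading 270 -> 180
  FD 12.6: (26.6,-10) -> (14,-10) [heading=180, draw]
  -- iteration 4/6 --
  FD 7.9: (14,-10) -> (6.1,-10) [heading=180, draw]
  FD 6.1: (6.1,-10) -> (0,-10) [heading=180, draw]
  RT 90: heading 180 -> 90
  FD 12.6: (0,-10) -> (0,2.6) [heading=90, draw]
  -- iteration 5/6 --
  FD 7.9: (0,2.6) -> (0,10.5) [heading=90, draw]
  FD 6.1: (0,10.5) -> (0,16.6) [heading=90, draw]
  RT 90: heading 90 -> 0
  FD 12.6: (0,16.6) -> (12.6,16.6) [heading=0, draw]
  -- iteration 6/6 --
  FD 7.9: (12.6,16.6) -> (20.5,16.6) [heading=0, draw]
  FD 6.1: (20.5,16.6) -> (26.6,16.6) [heading=0, draw]
  RT 90: heading 0 -> 270
  FD 12.6: (26.6,16.6) -> (26.6,4) [heading=270, draw]
]
FD 11.8: (26.6,4) -> (26.6,-7.8) [heading=270, draw]
RT 90: heading 270 -> 180
RT 180: heading 180 -> 0
Final: pos=(26.6,-7.8), heading=0, 20 segment(s) drawn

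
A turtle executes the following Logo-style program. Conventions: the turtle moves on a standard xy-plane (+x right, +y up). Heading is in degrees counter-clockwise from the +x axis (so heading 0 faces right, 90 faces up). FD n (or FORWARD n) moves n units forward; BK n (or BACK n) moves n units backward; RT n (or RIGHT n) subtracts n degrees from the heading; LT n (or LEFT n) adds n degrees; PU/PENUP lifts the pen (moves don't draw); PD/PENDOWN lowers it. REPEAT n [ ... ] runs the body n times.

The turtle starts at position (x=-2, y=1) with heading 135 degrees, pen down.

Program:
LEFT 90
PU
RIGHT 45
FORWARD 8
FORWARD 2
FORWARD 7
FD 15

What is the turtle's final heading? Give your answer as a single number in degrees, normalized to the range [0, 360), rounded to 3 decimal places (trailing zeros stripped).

Executing turtle program step by step:
Start: pos=(-2,1), heading=135, pen down
LT 90: heading 135 -> 225
PU: pen up
RT 45: heading 225 -> 180
FD 8: (-2,1) -> (-10,1) [heading=180, move]
FD 2: (-10,1) -> (-12,1) [heading=180, move]
FD 7: (-12,1) -> (-19,1) [heading=180, move]
FD 15: (-19,1) -> (-34,1) [heading=180, move]
Final: pos=(-34,1), heading=180, 0 segment(s) drawn

Answer: 180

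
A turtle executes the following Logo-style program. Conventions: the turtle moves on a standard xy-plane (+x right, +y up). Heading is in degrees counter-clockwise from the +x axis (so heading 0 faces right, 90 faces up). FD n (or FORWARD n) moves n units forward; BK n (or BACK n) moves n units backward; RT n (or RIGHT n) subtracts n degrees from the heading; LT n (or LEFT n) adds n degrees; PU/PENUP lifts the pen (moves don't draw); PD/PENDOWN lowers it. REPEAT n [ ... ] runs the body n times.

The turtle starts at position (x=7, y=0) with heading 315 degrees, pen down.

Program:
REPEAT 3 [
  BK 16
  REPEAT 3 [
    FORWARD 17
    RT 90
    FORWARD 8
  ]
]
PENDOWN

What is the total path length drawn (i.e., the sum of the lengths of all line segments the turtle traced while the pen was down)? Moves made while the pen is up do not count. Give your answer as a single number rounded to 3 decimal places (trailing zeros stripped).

Executing turtle program step by step:
Start: pos=(7,0), heading=315, pen down
REPEAT 3 [
  -- iteration 1/3 --
  BK 16: (7,0) -> (-4.314,11.314) [heading=315, draw]
  REPEAT 3 [
    -- iteration 1/3 --
    FD 17: (-4.314,11.314) -> (7.707,-0.707) [heading=315, draw]
    RT 90: heading 315 -> 225
    FD 8: (7.707,-0.707) -> (2.05,-6.364) [heading=225, draw]
    -- iteration 2/3 --
    FD 17: (2.05,-6.364) -> (-9.971,-18.385) [heading=225, draw]
    RT 90: heading 225 -> 135
    FD 8: (-9.971,-18.385) -> (-15.627,-12.728) [heading=135, draw]
    -- iteration 3/3 --
    FD 17: (-15.627,-12.728) -> (-27.648,-0.707) [heading=135, draw]
    RT 90: heading 135 -> 45
    FD 8: (-27.648,-0.707) -> (-21.991,4.95) [heading=45, draw]
  ]
  -- iteration 2/3 --
  BK 16: (-21.991,4.95) -> (-33.305,-6.364) [heading=45, draw]
  REPEAT 3 [
    -- iteration 1/3 --
    FD 17: (-33.305,-6.364) -> (-21.284,5.657) [heading=45, draw]
    RT 90: heading 45 -> 315
    FD 8: (-21.284,5.657) -> (-15.627,0) [heading=315, draw]
    -- iteration 2/3 --
    FD 17: (-15.627,0) -> (-3.607,-12.021) [heading=315, draw]
    RT 90: heading 315 -> 225
    FD 8: (-3.607,-12.021) -> (-9.263,-17.678) [heading=225, draw]
    -- iteration 3/3 --
    FD 17: (-9.263,-17.678) -> (-21.284,-29.698) [heading=225, draw]
    RT 90: heading 225 -> 135
    FD 8: (-21.284,-29.698) -> (-26.941,-24.042) [heading=135, draw]
  ]
  -- iteration 3/3 --
  BK 16: (-26.941,-24.042) -> (-15.627,-35.355) [heading=135, draw]
  REPEAT 3 [
    -- iteration 1/3 --
    FD 17: (-15.627,-35.355) -> (-27.648,-23.335) [heading=135, draw]
    RT 90: heading 135 -> 45
    FD 8: (-27.648,-23.335) -> (-21.991,-17.678) [heading=45, draw]
    -- iteration 2/3 --
    FD 17: (-21.991,-17.678) -> (-9.971,-5.657) [heading=45, draw]
    RT 90: heading 45 -> 315
    FD 8: (-9.971,-5.657) -> (-4.314,-11.314) [heading=315, draw]
    -- iteration 3/3 --
    FD 17: (-4.314,-11.314) -> (7.707,-23.335) [heading=315, draw]
    RT 90: heading 315 -> 225
    FD 8: (7.707,-23.335) -> (2.05,-28.991) [heading=225, draw]
  ]
]
PD: pen down
Final: pos=(2.05,-28.991), heading=225, 21 segment(s) drawn

Segment lengths:
  seg 1: (7,0) -> (-4.314,11.314), length = 16
  seg 2: (-4.314,11.314) -> (7.707,-0.707), length = 17
  seg 3: (7.707,-0.707) -> (2.05,-6.364), length = 8
  seg 4: (2.05,-6.364) -> (-9.971,-18.385), length = 17
  seg 5: (-9.971,-18.385) -> (-15.627,-12.728), length = 8
  seg 6: (-15.627,-12.728) -> (-27.648,-0.707), length = 17
  seg 7: (-27.648,-0.707) -> (-21.991,4.95), length = 8
  seg 8: (-21.991,4.95) -> (-33.305,-6.364), length = 16
  seg 9: (-33.305,-6.364) -> (-21.284,5.657), length = 17
  seg 10: (-21.284,5.657) -> (-15.627,0), length = 8
  seg 11: (-15.627,0) -> (-3.607,-12.021), length = 17
  seg 12: (-3.607,-12.021) -> (-9.263,-17.678), length = 8
  seg 13: (-9.263,-17.678) -> (-21.284,-29.698), length = 17
  seg 14: (-21.284,-29.698) -> (-26.941,-24.042), length = 8
  seg 15: (-26.941,-24.042) -> (-15.627,-35.355), length = 16
  seg 16: (-15.627,-35.355) -> (-27.648,-23.335), length = 17
  seg 17: (-27.648,-23.335) -> (-21.991,-17.678), length = 8
  seg 18: (-21.991,-17.678) -> (-9.971,-5.657), length = 17
  seg 19: (-9.971,-5.657) -> (-4.314,-11.314), length = 8
  seg 20: (-4.314,-11.314) -> (7.707,-23.335), length = 17
  seg 21: (7.707,-23.335) -> (2.05,-28.991), length = 8
Total = 273

Answer: 273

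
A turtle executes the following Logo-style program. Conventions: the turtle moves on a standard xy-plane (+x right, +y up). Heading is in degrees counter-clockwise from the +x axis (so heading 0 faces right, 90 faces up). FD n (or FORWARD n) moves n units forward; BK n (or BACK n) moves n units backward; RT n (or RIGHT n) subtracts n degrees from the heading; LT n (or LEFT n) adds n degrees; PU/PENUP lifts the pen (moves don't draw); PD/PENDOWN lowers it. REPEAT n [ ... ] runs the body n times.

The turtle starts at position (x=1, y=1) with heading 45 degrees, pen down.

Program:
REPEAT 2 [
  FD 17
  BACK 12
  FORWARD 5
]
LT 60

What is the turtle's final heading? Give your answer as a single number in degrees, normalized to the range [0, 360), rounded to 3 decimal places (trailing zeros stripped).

Executing turtle program step by step:
Start: pos=(1,1), heading=45, pen down
REPEAT 2 [
  -- iteration 1/2 --
  FD 17: (1,1) -> (13.021,13.021) [heading=45, draw]
  BK 12: (13.021,13.021) -> (4.536,4.536) [heading=45, draw]
  FD 5: (4.536,4.536) -> (8.071,8.071) [heading=45, draw]
  -- iteration 2/2 --
  FD 17: (8.071,8.071) -> (20.092,20.092) [heading=45, draw]
  BK 12: (20.092,20.092) -> (11.607,11.607) [heading=45, draw]
  FD 5: (11.607,11.607) -> (15.142,15.142) [heading=45, draw]
]
LT 60: heading 45 -> 105
Final: pos=(15.142,15.142), heading=105, 6 segment(s) drawn

Answer: 105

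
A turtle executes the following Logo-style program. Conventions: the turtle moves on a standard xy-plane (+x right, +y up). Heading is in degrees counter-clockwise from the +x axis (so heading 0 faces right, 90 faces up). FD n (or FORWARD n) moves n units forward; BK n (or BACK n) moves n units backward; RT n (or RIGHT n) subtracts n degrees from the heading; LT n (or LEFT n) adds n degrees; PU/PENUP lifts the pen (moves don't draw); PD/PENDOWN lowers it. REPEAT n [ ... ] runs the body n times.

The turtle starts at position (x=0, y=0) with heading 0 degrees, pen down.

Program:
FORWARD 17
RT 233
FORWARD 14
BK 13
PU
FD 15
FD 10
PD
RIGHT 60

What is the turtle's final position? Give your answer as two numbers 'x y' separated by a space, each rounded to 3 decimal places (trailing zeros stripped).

Answer: 1.353 20.765

Derivation:
Executing turtle program step by step:
Start: pos=(0,0), heading=0, pen down
FD 17: (0,0) -> (17,0) [heading=0, draw]
RT 233: heading 0 -> 127
FD 14: (17,0) -> (8.575,11.181) [heading=127, draw]
BK 13: (8.575,11.181) -> (16.398,0.799) [heading=127, draw]
PU: pen up
FD 15: (16.398,0.799) -> (7.371,12.778) [heading=127, move]
FD 10: (7.371,12.778) -> (1.353,20.765) [heading=127, move]
PD: pen down
RT 60: heading 127 -> 67
Final: pos=(1.353,20.765), heading=67, 3 segment(s) drawn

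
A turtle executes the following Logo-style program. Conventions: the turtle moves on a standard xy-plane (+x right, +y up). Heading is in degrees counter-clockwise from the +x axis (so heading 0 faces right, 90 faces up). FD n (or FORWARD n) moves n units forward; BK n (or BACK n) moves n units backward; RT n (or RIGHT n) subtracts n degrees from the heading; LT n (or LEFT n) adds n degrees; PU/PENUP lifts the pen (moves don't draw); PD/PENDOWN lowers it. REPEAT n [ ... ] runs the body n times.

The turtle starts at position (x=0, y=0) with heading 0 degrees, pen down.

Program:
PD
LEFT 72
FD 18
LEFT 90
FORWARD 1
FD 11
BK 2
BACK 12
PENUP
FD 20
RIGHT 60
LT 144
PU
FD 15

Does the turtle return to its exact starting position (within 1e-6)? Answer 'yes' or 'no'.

Answer: no

Derivation:
Executing turtle program step by step:
Start: pos=(0,0), heading=0, pen down
PD: pen down
LT 72: heading 0 -> 72
FD 18: (0,0) -> (5.562,17.119) [heading=72, draw]
LT 90: heading 72 -> 162
FD 1: (5.562,17.119) -> (4.611,17.428) [heading=162, draw]
FD 11: (4.611,17.428) -> (-5.85,20.827) [heading=162, draw]
BK 2: (-5.85,20.827) -> (-3.948,20.209) [heading=162, draw]
BK 12: (-3.948,20.209) -> (7.464,16.501) [heading=162, draw]
PU: pen up
FD 20: (7.464,16.501) -> (-11.557,22.681) [heading=162, move]
RT 60: heading 162 -> 102
LT 144: heading 102 -> 246
PU: pen up
FD 15: (-11.557,22.681) -> (-17.658,8.978) [heading=246, move]
Final: pos=(-17.658,8.978), heading=246, 5 segment(s) drawn

Start position: (0, 0)
Final position: (-17.658, 8.978)
Distance = 19.809; >= 1e-6 -> NOT closed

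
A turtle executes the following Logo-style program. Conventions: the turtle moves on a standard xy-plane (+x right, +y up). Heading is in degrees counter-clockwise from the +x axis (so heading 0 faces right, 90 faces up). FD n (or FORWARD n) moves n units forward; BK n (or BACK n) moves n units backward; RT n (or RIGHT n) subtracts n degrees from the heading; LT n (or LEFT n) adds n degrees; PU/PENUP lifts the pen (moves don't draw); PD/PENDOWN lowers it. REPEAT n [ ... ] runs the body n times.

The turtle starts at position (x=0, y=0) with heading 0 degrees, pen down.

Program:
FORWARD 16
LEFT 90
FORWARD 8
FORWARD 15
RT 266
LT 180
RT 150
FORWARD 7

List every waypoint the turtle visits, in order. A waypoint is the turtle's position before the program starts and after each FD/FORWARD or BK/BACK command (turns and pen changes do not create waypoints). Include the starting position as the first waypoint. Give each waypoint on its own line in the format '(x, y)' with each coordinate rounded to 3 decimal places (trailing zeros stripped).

Executing turtle program step by step:
Start: pos=(0,0), heading=0, pen down
FD 16: (0,0) -> (16,0) [heading=0, draw]
LT 90: heading 0 -> 90
FD 8: (16,0) -> (16,8) [heading=90, draw]
FD 15: (16,8) -> (16,23) [heading=90, draw]
RT 266: heading 90 -> 184
LT 180: heading 184 -> 4
RT 150: heading 4 -> 214
FD 7: (16,23) -> (10.197,19.086) [heading=214, draw]
Final: pos=(10.197,19.086), heading=214, 4 segment(s) drawn
Waypoints (5 total):
(0, 0)
(16, 0)
(16, 8)
(16, 23)
(10.197, 19.086)

Answer: (0, 0)
(16, 0)
(16, 8)
(16, 23)
(10.197, 19.086)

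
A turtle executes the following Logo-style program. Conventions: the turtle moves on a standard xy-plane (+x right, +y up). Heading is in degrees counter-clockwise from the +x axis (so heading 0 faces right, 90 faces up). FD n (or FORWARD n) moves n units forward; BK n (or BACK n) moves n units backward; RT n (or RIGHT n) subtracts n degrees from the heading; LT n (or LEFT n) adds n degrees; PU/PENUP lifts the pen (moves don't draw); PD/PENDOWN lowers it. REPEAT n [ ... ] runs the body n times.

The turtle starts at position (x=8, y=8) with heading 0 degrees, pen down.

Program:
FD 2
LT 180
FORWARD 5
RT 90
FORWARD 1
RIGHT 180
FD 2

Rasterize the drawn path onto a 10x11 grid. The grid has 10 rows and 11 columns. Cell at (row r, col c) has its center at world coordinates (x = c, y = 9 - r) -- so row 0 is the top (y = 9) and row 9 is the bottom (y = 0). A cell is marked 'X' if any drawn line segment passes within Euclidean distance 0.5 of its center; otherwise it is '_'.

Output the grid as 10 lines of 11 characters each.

Answer: _____X_____
_____XXXXXX
_____X_____
___________
___________
___________
___________
___________
___________
___________

Derivation:
Segment 0: (8,8) -> (10,8)
Segment 1: (10,8) -> (5,8)
Segment 2: (5,8) -> (5,9)
Segment 3: (5,9) -> (5,7)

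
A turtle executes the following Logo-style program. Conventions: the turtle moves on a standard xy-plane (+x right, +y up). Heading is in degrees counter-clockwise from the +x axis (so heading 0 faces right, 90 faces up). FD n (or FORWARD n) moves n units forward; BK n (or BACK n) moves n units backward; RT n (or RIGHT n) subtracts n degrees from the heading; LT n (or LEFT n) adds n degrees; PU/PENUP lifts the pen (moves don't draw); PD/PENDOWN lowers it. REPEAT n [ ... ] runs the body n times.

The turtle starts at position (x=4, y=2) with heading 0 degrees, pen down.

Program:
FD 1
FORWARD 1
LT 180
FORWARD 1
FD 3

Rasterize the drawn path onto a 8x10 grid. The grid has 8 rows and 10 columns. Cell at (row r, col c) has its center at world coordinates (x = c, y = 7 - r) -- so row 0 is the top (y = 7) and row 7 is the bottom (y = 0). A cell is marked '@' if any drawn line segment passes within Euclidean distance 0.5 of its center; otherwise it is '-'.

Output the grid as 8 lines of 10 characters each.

Answer: ----------
----------
----------
----------
----------
--@@@@@---
----------
----------

Derivation:
Segment 0: (4,2) -> (5,2)
Segment 1: (5,2) -> (6,2)
Segment 2: (6,2) -> (5,2)
Segment 3: (5,2) -> (2,2)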